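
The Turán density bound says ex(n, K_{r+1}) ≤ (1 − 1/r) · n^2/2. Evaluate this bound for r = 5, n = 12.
Turán density bound = (4/5) · 12^2/2 = 288/5 ≈ 57.6

Turán's theorem: ex(n, K_{r+1}) is achieved by the complete r-partite Turán graph T(n, r) with parts as balanced as possible, and is at most (1 − 1/r) · n^2/2. For r = 5, n = 12: the density bound is (4/5) · 144/2 = 288/5 ≈ 57.6. The integer-valued extremum is e(T(12, 5)) = 57, which is strictly less than the density bound 288/5 since 5 ∤ 12 (the parts of T(12, 5) cannot all be equal).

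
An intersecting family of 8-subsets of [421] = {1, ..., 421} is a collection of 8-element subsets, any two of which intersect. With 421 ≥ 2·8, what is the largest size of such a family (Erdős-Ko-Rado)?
max |F| = C(420, 7) = 434997621321120

Erdős-Ko-Rado (1961): when n ≥ 2k, max |F| = C(n−1, k−1). The bound is attained by the star {A : i ∈ A} for any fixed i ∈ [n]. Here C(421−1, 8−1) = C(420, 7) = 434997621321120.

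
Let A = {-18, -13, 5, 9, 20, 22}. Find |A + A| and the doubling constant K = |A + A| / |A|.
K = |A + A| / |A| = 21/6 = 7/2

Enumerate A + A = {a + b : a, b ∈ A}. With |A| = 6, there are |A|^2 = 36 ordered sum pairs; collecting distinct values, A + A = {-36, -31, -26, -13, -9, -8, -4, 2, 4, 7, 9, 10, 14, 18, 25, 27, 29, 31, 40, 42, 44}, so |A + A| = 21. Thus K = 21/6 = 7/2. For comparison, the minimum possible |A + A| over all 6-element sets is 2·6 − 1 = 11 (so min K = 11/6), attained only by arithmetic progressions.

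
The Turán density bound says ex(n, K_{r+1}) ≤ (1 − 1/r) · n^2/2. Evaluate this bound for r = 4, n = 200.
Turán density bound = (3/4) · 200^2/2 = 15000

Turán's theorem: ex(n, K_{r+1}) is achieved by the complete r-partite Turán graph T(n, r) with parts as balanced as possible, and is at most (1 − 1/r) · n^2/2. For r = 4, n = 200: the density bound is (3/4) · 40000/2 = 15000. Since 4 ∣ 200, the Turán graph T(200, 4) has parts of equal size 50, and its edge count e(T(200, 4)) = 15000 attains the density bound exactly.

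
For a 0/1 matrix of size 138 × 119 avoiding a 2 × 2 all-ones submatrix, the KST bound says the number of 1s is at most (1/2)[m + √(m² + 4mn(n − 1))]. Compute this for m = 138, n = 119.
z(138, 119; 2, 2) ≤ (1/2)[138 + √(138² + 4·138·119·118)] = (1/2)[138 + √7770228] = 1462.7564

Kővári–Sós–Turán: let r_1, ..., r_138 be the row sums and z = Σ r_i the total number of 1s. Each pair of columns can share at most one row with both entries 1 (else a 2×2 all-ones block appears), so Σ_i C(r_i, 2) ≤ C(119, 2) = 7021. By convexity Σ_i C(r_i, 2) ≥ 138·C(z/138, 2) = z(z − 138)/(2·138), giving z² − 138z − 138·119·118 ≤ 0 and hence z ≤ (1/2)[138 + √(19044 + 4·1937796)] = (1/2)[138 + √7770228] ≈ (1/2)(138 + 2787.5129) = 1462.7564.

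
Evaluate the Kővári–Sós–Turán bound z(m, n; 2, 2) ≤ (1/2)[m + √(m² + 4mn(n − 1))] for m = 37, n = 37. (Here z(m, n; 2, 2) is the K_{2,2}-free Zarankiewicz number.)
z(37, 37; 2, 2) ≤ (1/2)[37 + √(37² + 4·37·37·36)] = (1/2)[37 + √198505] = 241.2695

Kővári–Sós–Turán: let r_1, ..., r_37 be the row sums and z = Σ r_i the total number of 1s. Each pair of columns can share at most one row with both entries 1 (else a 2×2 all-ones block appears), so Σ_i C(r_i, 2) ≤ C(37, 2) = 666. By convexity Σ_i C(r_i, 2) ≥ 37·C(z/37, 2) = z(z − 37)/(2·37), giving z² − 37z − 37·37·36 ≤ 0 and hence z ≤ (1/2)[37 + √(1369 + 4·49284)] = (1/2)[37 + √198505] ≈ (1/2)(37 + 445.539) = 241.2695.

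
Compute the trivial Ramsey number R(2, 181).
R(2, 181) = 181

R(2, k) = k for all k ≥ 2: in a 2-colouring of K_k, either some edge is red (a red K_2) or all edges are blue (a blue K_k). And K_{180} coloured all-blue has no blue K_181, so R(2, 181) > 180. Hence R(2, 181) = 181.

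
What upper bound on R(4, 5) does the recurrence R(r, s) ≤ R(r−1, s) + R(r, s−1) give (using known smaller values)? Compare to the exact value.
R(4, 5) ≤ R(3, 5) + R(4, 4) = 14 + 18 = 32; exact value R(4, 5) = 25.

The Erdős–Szekeres recurrence R(r, s) ≤ R(r−1, s) + R(r, s−1) applied to (r, s) = (4, 5) gives
  R(4, 5) ≤ R(3, 5) + R(4, 4) = 14 + 18 = 32.
(Recall R(2, k) = k and R is symmetric.) The recurrence is not tight here (it gives 32, but the exact value is R(4, 5) = 25); the tight upper bound requires a sharper argument than the simple recurrence, combined with a lower-bound construction on K_{24}.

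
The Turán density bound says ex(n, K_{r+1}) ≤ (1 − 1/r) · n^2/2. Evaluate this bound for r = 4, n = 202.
Turán density bound = (3/4) · 202^2/2 = 30603/2 ≈ 15301.5

Turán's theorem: ex(n, K_{r+1}) is achieved by the complete r-partite Turán graph T(n, r) with parts as balanced as possible, and is at most (1 − 1/r) · n^2/2. For r = 4, n = 202: the density bound is (3/4) · 40804/2 = 30603/2 ≈ 15301.5. The integer-valued extremum is e(T(202, 4)) = 15301, which is strictly less than the density bound 30603/2 since 4 ∤ 202 (the parts of T(202, 4) cannot all be equal).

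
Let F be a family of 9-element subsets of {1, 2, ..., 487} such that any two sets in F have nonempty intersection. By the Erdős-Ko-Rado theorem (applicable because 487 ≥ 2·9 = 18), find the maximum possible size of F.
max |F| = C(486, 8) = 72848202840295740

The Erdős-Ko-Rado theorem states: for n ≥ 2k, an intersecting family of k-subsets of an n-element set has size at most C(n − 1, k − 1), with equality for 'star' families {A ⊆ [n] : |A| = k, i ∈ A} (fix an element i). For n = 487, k = 9: C(486, 8) = 72848202840295740.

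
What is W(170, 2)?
W(170, 2) = 170 + 1 = 171

A 2-term AP is any pair of integers, so a monochromatic 2-AP exists iff some colour is used at least twice. With 170 colours, the colouring i ↦ i on {1, ..., 170} uses each colour once, avoiding any monochromatic pair, so W(170, 2) > 170. For {1, ..., 171}, pigeonhole forces two integers of the same colour, which form a monochromatic 2-AP. Hence W(170, 2) = 171.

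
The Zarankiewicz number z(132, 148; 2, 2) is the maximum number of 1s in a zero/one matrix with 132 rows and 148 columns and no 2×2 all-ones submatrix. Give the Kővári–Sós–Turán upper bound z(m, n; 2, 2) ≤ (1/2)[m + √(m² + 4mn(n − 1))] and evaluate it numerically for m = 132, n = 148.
z(132, 148; 2, 2) ≤ (1/2)[132 + √(132² + 4·132·148·147)] = (1/2)[132 + √11504592] = 1761.921

Kővári–Sós–Turán: let r_1, ..., r_132 be the row sums and z = Σ r_i the total number of 1s. Each pair of columns can share at most one row with both entries 1 (else a 2×2 all-ones block appears), so Σ_i C(r_i, 2) ≤ C(148, 2) = 10878. By convexity Σ_i C(r_i, 2) ≥ 132·C(z/132, 2) = z(z − 132)/(2·132), giving z² − 132z − 132·148·147 ≤ 0 and hence z ≤ (1/2)[132 + √(17424 + 4·2871792)] = (1/2)[132 + √11504592] ≈ (1/2)(132 + 3391.842) = 1761.921.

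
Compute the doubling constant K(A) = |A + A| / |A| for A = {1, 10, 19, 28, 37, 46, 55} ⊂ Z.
K = |A + A| / |A| = 13/7

Enumerate A + A = {a + b : a, b ∈ A}. With |A| = 7, there are |A|^2 = 49 ordered sum pairs; collecting distinct values, A + A = {2, 11, 20, 29, 38, 47, 56, 65, 74, 83, 92, 101, 110}, so |A + A| = 13. Thus K = 13/7. Here |A + A| = 2|A| − 1 = 13, the minimum possible — so K = 13/7 is minimal, which holds iff A is an arithmetic progression.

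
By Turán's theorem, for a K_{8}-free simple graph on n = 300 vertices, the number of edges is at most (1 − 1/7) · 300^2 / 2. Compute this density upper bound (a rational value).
Turán density bound = (6/7) · 300^2/2 = 270000/7 ≈ 38571.4286

Turán's theorem: ex(n, K_{r+1}) is achieved by the complete r-partite Turán graph T(n, r) with parts as balanced as possible, and is at most (1 − 1/r) · n^2/2. For r = 7, n = 300: the density bound is (6/7) · 90000/2 = 270000/7 ≈ 38571.4286. The integer-valued extremum is e(T(300, 7)) = 38571, which is strictly less than the density bound 270000/7 since 7 ∤ 300 (the parts of T(300, 7) cannot all be equal).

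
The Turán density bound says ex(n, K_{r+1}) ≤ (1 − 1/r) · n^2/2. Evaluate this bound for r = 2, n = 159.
Turán density bound = (1/2) · 159^2/2 = 25281/4 ≈ 6320.25

Turán's theorem: ex(n, K_{r+1}) is achieved by the complete r-partite Turán graph T(n, r) with parts as balanced as possible, and is at most (1 − 1/r) · n^2/2. For r = 2, n = 159: the density bound is (1/2) · 25281/2 = 25281/4 ≈ 6320.25. The integer-valued extremum is e(T(159, 2)) = 6320, which is strictly less than the density bound 25281/4 since 2 ∤ 159 (the parts of T(159, 2) cannot all be equal).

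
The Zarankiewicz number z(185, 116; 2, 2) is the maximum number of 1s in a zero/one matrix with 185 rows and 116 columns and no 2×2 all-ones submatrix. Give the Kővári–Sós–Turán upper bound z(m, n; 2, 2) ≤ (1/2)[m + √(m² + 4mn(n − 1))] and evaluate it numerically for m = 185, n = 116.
z(185, 116; 2, 2) ≤ (1/2)[185 + √(185² + 4·185·116·115)] = (1/2)[185 + √9905825] = 1666.176

Kővári–Sós–Turán: let r_1, ..., r_185 be the row sums and z = Σ r_i the total number of 1s. Each pair of columns can share at most one row with both entries 1 (else a 2×2 all-ones block appears), so Σ_i C(r_i, 2) ≤ C(116, 2) = 6670. By convexity Σ_i C(r_i, 2) ≥ 185·C(z/185, 2) = z(z − 185)/(2·185), giving z² − 185z − 185·116·115 ≤ 0 and hence z ≤ (1/2)[185 + √(34225 + 4·2467900)] = (1/2)[185 + √9905825] ≈ (1/2)(185 + 3147.3521) = 1666.176.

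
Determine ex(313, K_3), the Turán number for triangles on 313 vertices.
ex(313, K_3) = ⌊313^2/4⌋ = 24492

Mantel (1907): a triangle-free graph on n vertices has at most ⌊n^2/4⌋ edges, with equality for the complete bipartite graph K_{⌊n/2⌋, ⌈n/2⌉}. For n = 313: ⌊313^2/4⌋ = ⌊97969/4⌋ = 24492. The extremal graph is K_{156, 157}, which has 156·157 = 24492 edges.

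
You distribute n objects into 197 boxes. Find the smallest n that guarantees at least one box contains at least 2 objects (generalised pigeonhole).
n = (2 − 1)·197 + 1 = 198

By the generalised pigeonhole principle, to guarantee some box contains ≥ r objects we need more than (r − 1) · k objects total. Threshold: n = (r − 1) · k + 1. With r = 2 and k = 197: n = 1 · 197 + 1 = 197 + 1 = 198. For n = 197 = 1 · 197, we can put exactly 1 objects in every box, avoiding 2 in any single one — so 198 is tight.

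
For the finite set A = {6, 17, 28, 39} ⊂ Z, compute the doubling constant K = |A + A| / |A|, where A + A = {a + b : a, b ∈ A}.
K = |A + A| / |A| = 7/4

Enumerate A + A = {a + b : a, b ∈ A}. With |A| = 4, there are |A|^2 = 16 ordered sum pairs; collecting distinct values, A + A = {12, 23, 34, 45, 56, 67, 78}, so |A + A| = 7. Thus K = 7/4. Here |A + A| = 2|A| − 1 = 7, the minimum possible — so K = 7/4 is minimal, which holds iff A is an arithmetic progression.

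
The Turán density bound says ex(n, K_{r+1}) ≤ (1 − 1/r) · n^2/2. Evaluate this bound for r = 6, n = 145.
Turán density bound = (5/6) · 145^2/2 = 105125/12 ≈ 8760.4167

Turán's theorem: ex(n, K_{r+1}) is achieved by the complete r-partite Turán graph T(n, r) with parts as balanced as possible, and is at most (1 − 1/r) · n^2/2. For r = 6, n = 145: the density bound is (5/6) · 21025/2 = 105125/12 ≈ 8760.4167. The integer-valued extremum is e(T(145, 6)) = 8760, which is strictly less than the density bound 105125/12 since 6 ∤ 145 (the parts of T(145, 6) cannot all be equal).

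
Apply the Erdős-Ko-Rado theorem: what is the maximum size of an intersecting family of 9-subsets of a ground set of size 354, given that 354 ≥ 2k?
max |F| = C(353, 8) = 5520548767811220

The Erdős-Ko-Rado theorem states: for n ≥ 2k, an intersecting family of k-subsets of an n-element set has size at most C(n − 1, k − 1), with equality for 'star' families {A ⊆ [n] : |A| = k, i ∈ A} (fix an element i). For n = 354, k = 9: C(353, 8) = 5520548767811220.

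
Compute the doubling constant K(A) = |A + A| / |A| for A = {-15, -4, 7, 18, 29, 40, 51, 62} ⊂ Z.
K = |A + A| / |A| = 15/8

Enumerate A + A = {a + b : a, b ∈ A}. With |A| = 8, there are |A|^2 = 64 ordered sum pairs; collecting distinct values, A + A = {-30, -19, -8, 3, 14, 25, 36, 47, 58, 69, 80, 91, 102, 113, 124}, so |A + A| = 15. Thus K = 15/8. Here |A + A| = 2|A| − 1 = 15, the minimum possible — so K = 15/8 is minimal, which holds iff A is an arithmetic progression.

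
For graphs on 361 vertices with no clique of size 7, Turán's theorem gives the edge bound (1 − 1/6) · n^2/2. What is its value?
Turán density bound = (5/6) · 361^2/2 = 651605/12 ≈ 54300.4167

Turán's theorem: ex(n, K_{r+1}) is achieved by the complete r-partite Turán graph T(n, r) with parts as balanced as possible, and is at most (1 − 1/r) · n^2/2. For r = 6, n = 361: the density bound is (5/6) · 130321/2 = 651605/12 ≈ 54300.4167. The integer-valued extremum is e(T(361, 6)) = 54300, which is strictly less than the density bound 651605/12 since 6 ∤ 361 (the parts of T(361, 6) cannot all be equal).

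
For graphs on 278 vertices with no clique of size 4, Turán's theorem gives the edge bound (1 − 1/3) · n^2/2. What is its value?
Turán density bound = (2/3) · 278^2/2 = 77284/3 ≈ 25761.3333

Turán's theorem: ex(n, K_{r+1}) is achieved by the complete r-partite Turán graph T(n, r) with parts as balanced as possible, and is at most (1 − 1/r) · n^2/2. For r = 3, n = 278: the density bound is (2/3) · 77284/2 = 77284/3 ≈ 25761.3333. The integer-valued extremum is e(T(278, 3)) = 25761, which is strictly less than the density bound 77284/3 since 3 ∤ 278 (the parts of T(278, 3) cannot all be equal).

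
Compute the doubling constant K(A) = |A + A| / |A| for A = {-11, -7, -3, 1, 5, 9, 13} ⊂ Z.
K = |A + A| / |A| = 13/7

Enumerate A + A = {a + b : a, b ∈ A}. With |A| = 7, there are |A|^2 = 49 ordered sum pairs; collecting distinct values, A + A = {-22, -18, -14, -10, -6, -2, 2, 6, 10, 14, 18, 22, 26}, so |A + A| = 13. Thus K = 13/7. Here |A + A| = 2|A| − 1 = 13, the minimum possible — so K = 13/7 is minimal, which holds iff A is an arithmetic progression.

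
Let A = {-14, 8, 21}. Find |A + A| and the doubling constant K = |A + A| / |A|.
K = |A + A| / |A| = 6/3 = 2

Enumerate A + A = {a + b : a, b ∈ A}. With |A| = 3, there are |A|^2 = 9 ordered sum pairs; collecting distinct values, A + A = {-28, -6, 7, 16, 29, 42}, so |A + A| = 6. Thus K = 6/3 = 2. For comparison, the minimum possible |A + A| over all 3-element sets is 2·3 − 1 = 5 (so min K = 5/3), attained only by arithmetic progressions.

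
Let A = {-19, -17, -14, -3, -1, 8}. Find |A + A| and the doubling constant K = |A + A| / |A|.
K = |A + A| / |A| = 19/6

Enumerate A + A = {a + b : a, b ∈ A}. With |A| = 6, there are |A|^2 = 36 ordered sum pairs; collecting distinct values, A + A = {-38, -36, -34, -33, -31, -28, -22, -20, -18, -17, -15, -11, -9, -6, -4, -2, 5, 7, 16}, so |A + A| = 19. Thus K = 19/6. For comparison, the minimum possible |A + A| over all 6-element sets is 2·6 − 1 = 11 (so min K = 11/6), attained only by arithmetic progressions.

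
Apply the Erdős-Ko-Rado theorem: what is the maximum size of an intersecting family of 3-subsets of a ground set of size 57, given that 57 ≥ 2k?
max |F| = C(56, 2) = 1540

Erdős-Ko-Rado (1961): when n ≥ 2k, max |F| = C(n−1, k−1). The bound is attained by the star {A : i ∈ A} for any fixed i ∈ [n]. Here C(57−1, 3−1) = C(56, 2) = 1540.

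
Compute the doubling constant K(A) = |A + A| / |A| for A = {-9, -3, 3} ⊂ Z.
K = |A + A| / |A| = 5/3

Enumerate A + A = {a + b : a, b ∈ A}. With |A| = 3, there are |A|^2 = 9 ordered sum pairs; collecting distinct values, A + A = {-18, -12, -6, 0, 6}, so |A + A| = 5. Thus K = 5/3. Here |A + A| = 2|A| − 1 = 5, the minimum possible — so K = 5/3 is minimal, which holds iff A is an arithmetic progression.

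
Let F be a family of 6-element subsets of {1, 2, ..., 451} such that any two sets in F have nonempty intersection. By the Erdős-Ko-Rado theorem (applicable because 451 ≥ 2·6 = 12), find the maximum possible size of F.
max |F| = C(450, 5) = 150382743840

The Erdős-Ko-Rado theorem states: for n ≥ 2k, an intersecting family of k-subsets of an n-element set has size at most C(n − 1, k − 1), with equality for 'star' families {A ⊆ [n] : |A| = k, i ∈ A} (fix an element i). For n = 451, k = 6: C(450, 5) = 150382743840.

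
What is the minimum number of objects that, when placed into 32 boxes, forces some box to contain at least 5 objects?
n = (5 − 1)·32 + 1 = 129

By the generalised pigeonhole principle, to guarantee some box contains ≥ r objects we need more than (r − 1) · k objects total. Threshold: n = (r − 1) · k + 1. With r = 5 and k = 32: n = 4 · 32 + 1 = 128 + 1 = 129. For n = 128 = 4 · 32, we can put exactly 4 objects in every box, avoiding 5 in any single one — so 129 is tight.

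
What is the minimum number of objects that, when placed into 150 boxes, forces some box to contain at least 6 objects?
n = (6 − 1)·150 + 1 = 751

By the generalised pigeonhole principle, to guarantee some box contains ≥ r objects we need more than (r − 1) · k objects total. Threshold: n = (r − 1) · k + 1. With r = 6 and k = 150: n = 5 · 150 + 1 = 750 + 1 = 751. For n = 750 = 5 · 150, we can put exactly 5 objects in every box, avoiding 6 in any single one — so 751 is tight.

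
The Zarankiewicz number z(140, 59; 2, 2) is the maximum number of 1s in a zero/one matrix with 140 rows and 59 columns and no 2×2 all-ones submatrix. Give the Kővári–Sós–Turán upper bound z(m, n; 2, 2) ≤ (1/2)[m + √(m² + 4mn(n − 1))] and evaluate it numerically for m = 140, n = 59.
z(140, 59; 2, 2) ≤ (1/2)[140 + √(140² + 4·140·59·58)] = (1/2)[140 + √1935920] = 765.6867

Kővári–Sós–Turán: let r_1, ..., r_140 be the row sums and z = Σ r_i the total number of 1s. Each pair of columns can share at most one row with both entries 1 (else a 2×2 all-ones block appears), so Σ_i C(r_i, 2) ≤ C(59, 2) = 1711. By convexity Σ_i C(r_i, 2) ≥ 140·C(z/140, 2) = z(z − 140)/(2·140), giving z² − 140z − 140·59·58 ≤ 0 and hence z ≤ (1/2)[140 + √(19600 + 4·479080)] = (1/2)[140 + √1935920] ≈ (1/2)(140 + 1391.3734) = 765.6867.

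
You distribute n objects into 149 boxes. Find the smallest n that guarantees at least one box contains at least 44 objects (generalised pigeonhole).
n = (44 − 1)·149 + 1 = 6408

By the generalised pigeonhole principle, to guarantee some box contains ≥ r objects we need more than (r − 1) · k objects total. Threshold: n = (r − 1) · k + 1. With r = 44 and k = 149: n = 43 · 149 + 1 = 6407 + 1 = 6408. For n = 6407 = 43 · 149, we can put exactly 43 objects in every box, avoiding 44 in any single one — so 6408 is tight.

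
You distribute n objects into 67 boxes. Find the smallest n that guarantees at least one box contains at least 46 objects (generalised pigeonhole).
n = (46 − 1)·67 + 1 = 3016

By the generalised pigeonhole principle, to guarantee some box contains ≥ r objects we need more than (r − 1) · k objects total. Threshold: n = (r − 1) · k + 1. With r = 46 and k = 67: n = 45 · 67 + 1 = 3015 + 1 = 3016. For n = 3015 = 45 · 67, we can put exactly 45 objects in every box, avoiding 46 in any single one — so 3016 is tight.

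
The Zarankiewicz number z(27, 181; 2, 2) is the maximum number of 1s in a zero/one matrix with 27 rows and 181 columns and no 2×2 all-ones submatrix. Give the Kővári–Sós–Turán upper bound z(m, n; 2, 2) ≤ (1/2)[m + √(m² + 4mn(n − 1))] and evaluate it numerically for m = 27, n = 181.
z(27, 181; 2, 2) ≤ (1/2)[27 + √(27² + 4·27·181·180)] = (1/2)[27 + √3519369] = 951.4991

Kővári–Sós–Turán: let r_1, ..., r_27 be the row sums and z = Σ r_i the total number of 1s. Each pair of columns can share at most one row with both entries 1 (else a 2×2 all-ones block appears), so Σ_i C(r_i, 2) ≤ C(181, 2) = 16290. By convexity Σ_i C(r_i, 2) ≥ 27·C(z/27, 2) = z(z − 27)/(2·27), giving z² − 27z − 27·181·180 ≤ 0 and hence z ≤ (1/2)[27 + √(729 + 4·879660)] = (1/2)[27 + √3519369] ≈ (1/2)(27 + 1875.9981) = 951.4991.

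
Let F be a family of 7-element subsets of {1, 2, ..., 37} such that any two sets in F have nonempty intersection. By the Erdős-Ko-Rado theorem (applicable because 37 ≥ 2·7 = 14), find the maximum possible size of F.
max |F| = C(36, 6) = 1947792

Erdős-Ko-Rado (1961): when n ≥ 2k, max |F| = C(n−1, k−1). The bound is attained by the star {A : i ∈ A} for any fixed i ∈ [n]. Here C(37−1, 7−1) = C(36, 6) = 1947792.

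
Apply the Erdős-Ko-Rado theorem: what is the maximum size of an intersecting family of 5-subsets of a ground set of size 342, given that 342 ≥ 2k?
max |F| = C(341, 4) = 553526545

Erdős-Ko-Rado (1961): when n ≥ 2k, max |F| = C(n−1, k−1). The bound is attained by the star {A : i ∈ A} for any fixed i ∈ [n]. Here C(342−1, 5−1) = C(341, 4) = 553526545.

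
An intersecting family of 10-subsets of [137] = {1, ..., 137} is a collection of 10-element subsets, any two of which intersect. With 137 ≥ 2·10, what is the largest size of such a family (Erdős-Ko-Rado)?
max |F| = C(136, 9) = 33469894423680

Erdős-Ko-Rado (1961): when n ≥ 2k, max |F| = C(n−1, k−1). The bound is attained by the star {A : i ∈ A} for any fixed i ∈ [n]. Here C(137−1, 10−1) = C(136, 9) = 33469894423680.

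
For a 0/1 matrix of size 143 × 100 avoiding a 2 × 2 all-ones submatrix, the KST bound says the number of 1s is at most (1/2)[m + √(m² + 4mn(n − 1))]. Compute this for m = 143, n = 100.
z(143, 100; 2, 2) ≤ (1/2)[143 + √(143² + 4·143·100·99)] = (1/2)[143 + √5683249] = 1263.4783

Kővári–Sós–Turán: let r_1, ..., r_143 be the row sums and z = Σ r_i the total number of 1s. Each pair of columns can share at most one row with both entries 1 (else a 2×2 all-ones block appears), so Σ_i C(r_i, 2) ≤ C(100, 2) = 4950. By convexity Σ_i C(r_i, 2) ≥ 143·C(z/143, 2) = z(z − 143)/(2·143), giving z² − 143z − 143·100·99 ≤ 0 and hence z ≤ (1/2)[143 + √(20449 + 4·1415700)] = (1/2)[143 + √5683249] ≈ (1/2)(143 + 2383.9566) = 1263.4783.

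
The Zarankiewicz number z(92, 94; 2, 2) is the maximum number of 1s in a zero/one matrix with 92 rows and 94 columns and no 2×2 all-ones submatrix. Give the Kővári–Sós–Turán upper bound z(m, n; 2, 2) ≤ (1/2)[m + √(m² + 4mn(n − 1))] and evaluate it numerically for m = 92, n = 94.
z(92, 94; 2, 2) ≤ (1/2)[92 + √(92² + 4·92·94·93)] = (1/2)[92 + √3225520] = 943.9866

Kővári–Sós–Turán: let r_1, ..., r_92 be the row sums and z = Σ r_i the total number of 1s. Each pair of columns can share at most one row with both entries 1 (else a 2×2 all-ones block appears), so Σ_i C(r_i, 2) ≤ C(94, 2) = 4371. By convexity Σ_i C(r_i, 2) ≥ 92·C(z/92, 2) = z(z − 92)/(2·92), giving z² − 92z − 92·94·93 ≤ 0 and hence z ≤ (1/2)[92 + √(8464 + 4·804264)] = (1/2)[92 + √3225520] ≈ (1/2)(92 + 1795.9733) = 943.9866.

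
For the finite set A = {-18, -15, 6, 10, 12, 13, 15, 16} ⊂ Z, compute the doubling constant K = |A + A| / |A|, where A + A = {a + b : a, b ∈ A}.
K = |A + A| / |A| = 29/8

Enumerate A + A = {a + b : a, b ∈ A}. With |A| = 8, there are |A|^2 = 64 ordered sum pairs; collecting distinct values, A + A = {-36, -33, -30, -12, -9, -8, -6, -5, -3, -2, 0, 1, 12, 16, 18, 19, 20, 21, 22, 23, 24, 25, 26, 27, 28, 29, 30, 31, 32}, so |A + A| = 29. Thus K = 29/8. For comparison, the minimum possible |A + A| over all 8-element sets is 2·8 − 1 = 15 (so min K = 15/8), attained only by arithmetic progressions.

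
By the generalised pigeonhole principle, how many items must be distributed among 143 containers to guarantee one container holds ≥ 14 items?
n = (14 − 1)·143 + 1 = 1860

By the generalised pigeonhole principle, to guarantee some box contains ≥ r objects we need more than (r − 1) · k objects total. Threshold: n = (r − 1) · k + 1. With r = 14 and k = 143: n = 13 · 143 + 1 = 1859 + 1 = 1860. For n = 1859 = 13 · 143, we can put exactly 13 objects in every box, avoiding 14 in any single one — so 1860 is tight.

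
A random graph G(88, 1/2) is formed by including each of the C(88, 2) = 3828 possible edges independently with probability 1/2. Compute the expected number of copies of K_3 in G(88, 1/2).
E[# K_3] = C(88, 3) · (1/2)^C(3, 2) = 109736 / 2^3 = 13717

For each 3-subset S of vertices (there are C(88, 3) = 109736 such S), let X_S = 1 if S induces a K_3 (all C(3, 2) = 3 edges present). Then P(X_S = 1) = (1/2)^3 = 1/8. By linearity of expectation, E[# K_3] = C(88, 3) · (1/2)^3 = 109736 / 8 = 13717.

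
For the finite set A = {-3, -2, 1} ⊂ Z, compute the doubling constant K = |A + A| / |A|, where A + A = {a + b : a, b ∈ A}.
K = |A + A| / |A| = 6/3 = 2

Enumerate A + A = {a + b : a, b ∈ A}. With |A| = 3, there are |A|^2 = 9 ordered sum pairs; collecting distinct values, A + A = {-6, -5, -4, -2, -1, 2}, so |A + A| = 6. Thus K = 6/3 = 2. For comparison, the minimum possible |A + A| over all 3-element sets is 2·3 − 1 = 5 (so min K = 5/3), attained only by arithmetic progressions.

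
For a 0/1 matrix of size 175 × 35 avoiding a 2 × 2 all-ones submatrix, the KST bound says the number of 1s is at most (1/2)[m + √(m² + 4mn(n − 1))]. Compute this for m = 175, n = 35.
z(175, 35; 2, 2) ≤ (1/2)[175 + √(175² + 4·175·35·34)] = (1/2)[175 + √863625] = 552.1571

Kővári–Sós–Turán: let r_1, ..., r_175 be the row sums and z = Σ r_i the total number of 1s. Each pair of columns can share at most one row with both entries 1 (else a 2×2 all-ones block appears), so Σ_i C(r_i, 2) ≤ C(35, 2) = 595. By convexity Σ_i C(r_i, 2) ≥ 175·C(z/175, 2) = z(z − 175)/(2·175), giving z² − 175z − 175·35·34 ≤ 0 and hence z ≤ (1/2)[175 + √(30625 + 4·208250)] = (1/2)[175 + √863625] ≈ (1/2)(175 + 929.3143) = 552.1571.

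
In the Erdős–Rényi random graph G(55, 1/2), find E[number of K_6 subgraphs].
E[# K_6] = C(55, 6) · (1/2)^C(6, 2) = 28989675 / 2^15 ≈ 884.694672

For each 6-subset S of vertices (there are C(55, 6) = 28989675 such S), let X_S = 1 if S induces a K_6 (all C(6, 2) = 15 edges present). Then P(X_S = 1) = (1/2)^15 = 1/32768. By linearity of expectation, E[# K_6] = C(55, 6) · (1/2)^15 = 28989675 / 32768 ≈ 884.694672.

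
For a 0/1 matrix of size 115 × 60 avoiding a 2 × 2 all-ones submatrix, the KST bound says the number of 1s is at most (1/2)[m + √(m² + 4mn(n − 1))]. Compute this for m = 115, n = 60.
z(115, 60; 2, 2) ≤ (1/2)[115 + √(115² + 4·115·60·59)] = (1/2)[115 + √1641625] = 698.1296

Kővári–Sós–Turán: let r_1, ..., r_115 be the row sums and z = Σ r_i the total number of 1s. Each pair of columns can share at most one row with both entries 1 (else a 2×2 all-ones block appears), so Σ_i C(r_i, 2) ≤ C(60, 2) = 1770. By convexity Σ_i C(r_i, 2) ≥ 115·C(z/115, 2) = z(z − 115)/(2·115), giving z² − 115z − 115·60·59 ≤ 0 and hence z ≤ (1/2)[115 + √(13225 + 4·407100)] = (1/2)[115 + √1641625] ≈ (1/2)(115 + 1281.2591) = 698.1296.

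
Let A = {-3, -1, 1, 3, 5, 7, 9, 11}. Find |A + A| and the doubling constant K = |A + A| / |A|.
K = |A + A| / |A| = 15/8

Enumerate A + A = {a + b : a, b ∈ A}. With |A| = 8, there are |A|^2 = 64 ordered sum pairs; collecting distinct values, A + A = {-6, -4, -2, 0, 2, 4, 6, 8, 10, 12, 14, 16, 18, 20, 22}, so |A + A| = 15. Thus K = 15/8. Here |A + A| = 2|A| − 1 = 15, the minimum possible — so K = 15/8 is minimal, which holds iff A is an arithmetic progression.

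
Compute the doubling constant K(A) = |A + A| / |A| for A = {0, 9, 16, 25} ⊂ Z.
K = |A + A| / |A| = 9/4

Enumerate A + A = {a + b : a, b ∈ A}. With |A| = 4, there are |A|^2 = 16 ordered sum pairs; collecting distinct values, A + A = {0, 9, 16, 18, 25, 32, 34, 41, 50}, so |A + A| = 9. Thus K = 9/4. For comparison, the minimum possible |A + A| over all 4-element sets is 2·4 − 1 = 7 (so min K = 7/4), attained only by arithmetic progressions.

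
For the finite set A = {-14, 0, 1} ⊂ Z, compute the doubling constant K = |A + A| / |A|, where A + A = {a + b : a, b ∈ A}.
K = |A + A| / |A| = 6/3 = 2

Enumerate A + A = {a + b : a, b ∈ A}. With |A| = 3, there are |A|^2 = 9 ordered sum pairs; collecting distinct values, A + A = {-28, -14, -13, 0, 1, 2}, so |A + A| = 6. Thus K = 6/3 = 2. For comparison, the minimum possible |A + A| over all 3-element sets is 2·3 − 1 = 5 (so min K = 5/3), attained only by arithmetic progressions.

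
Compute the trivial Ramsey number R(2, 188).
R(2, 188) = 188

R(2, k) = k for all k ≥ 2: in a 2-colouring of K_k, either some edge is red (a red K_2) or all edges are blue (a blue K_k). And K_{187} coloured all-blue has no blue K_188, so R(2, 188) > 187. Hence R(2, 188) = 188.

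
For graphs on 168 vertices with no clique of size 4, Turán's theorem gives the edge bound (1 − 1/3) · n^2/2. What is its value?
Turán density bound = (2/3) · 168^2/2 = 9408

Turán's theorem: ex(n, K_{r+1}) is achieved by the complete r-partite Turán graph T(n, r) with parts as balanced as possible, and is at most (1 − 1/r) · n^2/2. For r = 3, n = 168: the density bound is (2/3) · 28224/2 = 9408. Since 3 ∣ 168, the Turán graph T(168, 3) has parts of equal size 56, and its edge count e(T(168, 3)) = 9408 attains the density bound exactly.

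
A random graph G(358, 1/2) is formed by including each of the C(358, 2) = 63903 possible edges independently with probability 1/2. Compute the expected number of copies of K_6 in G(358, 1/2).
E[# K_6] = C(358, 6) · (1/2)^C(6, 2) = 2803335422713 / 2^15 ≈ 85551007.773224

For each 6-subset S of vertices (there are C(358, 6) = 2803335422713 such S), let X_S = 1 if S induces a K_6 (all C(6, 2) = 15 edges present). Then P(X_S = 1) = (1/2)^15 = 1/32768. By linearity of expectation, E[# K_6] = C(358, 6) · (1/2)^15 = 2803335422713 / 32768 ≈ 85551007.773224.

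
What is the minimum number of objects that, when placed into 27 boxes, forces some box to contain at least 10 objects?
n = (10 − 1)·27 + 1 = 244

By the generalised pigeonhole principle, to guarantee some box contains ≥ r objects we need more than (r − 1) · k objects total. Threshold: n = (r − 1) · k + 1. With r = 10 and k = 27: n = 9 · 27 + 1 = 243 + 1 = 244. For n = 243 = 9 · 27, we can put exactly 9 objects in every box, avoiding 10 in any single one — so 244 is tight.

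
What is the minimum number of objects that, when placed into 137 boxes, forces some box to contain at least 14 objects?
n = (14 − 1)·137 + 1 = 1782

By the generalised pigeonhole principle, to guarantee some box contains ≥ r objects we need more than (r − 1) · k objects total. Threshold: n = (r − 1) · k + 1. With r = 14 and k = 137: n = 13 · 137 + 1 = 1781 + 1 = 1782. For n = 1781 = 13 · 137, we can put exactly 13 objects in every box, avoiding 14 in any single one — so 1782 is tight.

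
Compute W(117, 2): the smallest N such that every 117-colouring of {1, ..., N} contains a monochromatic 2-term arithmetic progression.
W(117, 2) = 117 + 1 = 118

A 2-term AP is any pair of integers, so a monochromatic 2-AP exists iff some colour is used at least twice. With 117 colours, the colouring i ↦ i on {1, ..., 117} uses each colour once, avoiding any monochromatic pair, so W(117, 2) > 117. For {1, ..., 118}, pigeonhole forces two integers of the same colour, which form a monochromatic 2-AP. Hence W(117, 2) = 118.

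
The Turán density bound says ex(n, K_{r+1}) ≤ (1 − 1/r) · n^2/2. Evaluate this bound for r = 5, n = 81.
Turán density bound = (4/5) · 81^2/2 = 13122/5 ≈ 2624.4

Turán's theorem: ex(n, K_{r+1}) is achieved by the complete r-partite Turán graph T(n, r) with parts as balanced as possible, and is at most (1 − 1/r) · n^2/2. For r = 5, n = 81: the density bound is (4/5) · 6561/2 = 13122/5 ≈ 2624.4. The integer-valued extremum is e(T(81, 5)) = 2624, which is strictly less than the density bound 13122/5 since 5 ∤ 81 (the parts of T(81, 5) cannot all be equal).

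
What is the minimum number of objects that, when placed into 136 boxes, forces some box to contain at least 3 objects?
n = (3 − 1)·136 + 1 = 273

By the generalised pigeonhole principle, to guarantee some box contains ≥ r objects we need more than (r − 1) · k objects total. Threshold: n = (r − 1) · k + 1. With r = 3 and k = 136: n = 2 · 136 + 1 = 272 + 1 = 273. For n = 272 = 2 · 136, we can put exactly 2 objects in every box, avoiding 3 in any single one — so 273 is tight.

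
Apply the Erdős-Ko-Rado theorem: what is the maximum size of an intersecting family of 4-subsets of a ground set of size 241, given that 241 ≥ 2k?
max |F| = C(240, 3) = 2275280

The Erdős-Ko-Rado theorem states: for n ≥ 2k, an intersecting family of k-subsets of an n-element set has size at most C(n − 1, k − 1), with equality for 'star' families {A ⊆ [n] : |A| = k, i ∈ A} (fix an element i). For n = 241, k = 4: C(240, 3) = 2275280.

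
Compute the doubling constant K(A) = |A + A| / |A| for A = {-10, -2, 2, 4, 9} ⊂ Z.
K = |A + A| / |A| = 15/5 = 3

Enumerate A + A = {a + b : a, b ∈ A}. With |A| = 5, there are |A|^2 = 25 ordered sum pairs; collecting distinct values, A + A = {-20, -12, -8, -6, -4, -1, 0, 2, 4, 6, 7, 8, 11, 13, 18}, so |A + A| = 15. Thus K = 15/5 = 3. For comparison, the minimum possible |A + A| over all 5-element sets is 2·5 − 1 = 9 (so min K = 9/5), attained only by arithmetic progressions.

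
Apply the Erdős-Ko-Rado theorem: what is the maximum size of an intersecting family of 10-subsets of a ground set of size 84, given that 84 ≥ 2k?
max |F| = C(83, 9) = 328693558050

The Erdős-Ko-Rado theorem states: for n ≥ 2k, an intersecting family of k-subsets of an n-element set has size at most C(n − 1, k − 1), with equality for 'star' families {A ⊆ [n] : |A| = k, i ∈ A} (fix an element i). For n = 84, k = 10: C(83, 9) = 328693558050.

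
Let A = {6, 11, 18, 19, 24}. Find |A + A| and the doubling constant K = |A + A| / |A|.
K = |A + A| / |A| = 14/5

Enumerate A + A = {a + b : a, b ∈ A}. With |A| = 5, there are |A|^2 = 25 ordered sum pairs; collecting distinct values, A + A = {12, 17, 22, 24, 25, 29, 30, 35, 36, 37, 38, 42, 43, 48}, so |A + A| = 14. Thus K = 14/5. For comparison, the minimum possible |A + A| over all 5-element sets is 2·5 − 1 = 9 (so min K = 9/5), attained only by arithmetic progressions.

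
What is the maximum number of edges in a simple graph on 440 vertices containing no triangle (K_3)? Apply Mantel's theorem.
ex(440, K_3) = ⌊440^2/4⌋ = 48400

Mantel (1907): a triangle-free graph on n vertices has at most ⌊n^2/4⌋ edges, with equality for the complete bipartite graph K_{⌊n/2⌋, ⌈n/2⌉}. For n = 440: ⌊440^2/4⌋ = ⌊193600/4⌋ = 48400. The extremal graph is K_{220, 220}, which has 220·220 = 48400 edges.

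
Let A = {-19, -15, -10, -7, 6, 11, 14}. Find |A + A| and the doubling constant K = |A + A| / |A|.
K = |A + A| / |A| = 25/7

Enumerate A + A = {a + b : a, b ∈ A}. With |A| = 7, there are |A|^2 = 49 ordered sum pairs; collecting distinct values, A + A = {-38, -34, -30, -29, -26, -25, -22, -20, -17, -14, -13, -9, -8, -5, -4, -1, 1, 4, 7, 12, 17, 20, 22, 25, 28}, so |A + A| = 25. Thus K = 25/7. For comparison, the minimum possible |A + A| over all 7-element sets is 2·7 − 1 = 13 (so min K = 13/7), attained only by arithmetic progressions.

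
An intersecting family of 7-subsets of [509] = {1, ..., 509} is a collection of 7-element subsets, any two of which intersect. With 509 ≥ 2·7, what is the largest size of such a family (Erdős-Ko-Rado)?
max |F| = C(508, 6) = 23172857535828

The Erdős-Ko-Rado theorem states: for n ≥ 2k, an intersecting family of k-subsets of an n-element set has size at most C(n − 1, k − 1), with equality for 'star' families {A ⊆ [n] : |A| = k, i ∈ A} (fix an element i). For n = 509, k = 7: C(508, 6) = 23172857535828.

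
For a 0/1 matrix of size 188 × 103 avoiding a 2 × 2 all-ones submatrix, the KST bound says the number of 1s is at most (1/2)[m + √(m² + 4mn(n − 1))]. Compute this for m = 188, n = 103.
z(188, 103; 2, 2) ≤ (1/2)[188 + √(188² + 4·188·103·102)] = (1/2)[188 + √7935856] = 1502.5326

Kővári–Sós–Turán: let r_1, ..., r_188 be the row sums and z = Σ r_i the total number of 1s. Each pair of columns can share at most one row with both entries 1 (else a 2×2 all-ones block appears), so Σ_i C(r_i, 2) ≤ C(103, 2) = 5253. By convexity Σ_i C(r_i, 2) ≥ 188·C(z/188, 2) = z(z − 188)/(2·188), giving z² − 188z − 188·103·102 ≤ 0 and hence z ≤ (1/2)[188 + √(35344 + 4·1975128)] = (1/2)[188 + √7935856] ≈ (1/2)(188 + 2817.0651) = 1502.5326.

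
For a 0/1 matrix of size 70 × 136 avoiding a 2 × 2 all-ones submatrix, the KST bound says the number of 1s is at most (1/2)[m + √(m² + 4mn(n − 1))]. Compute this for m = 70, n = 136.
z(70, 136; 2, 2) ≤ (1/2)[70 + √(70² + 4·70·136·135)] = (1/2)[70 + √5145700] = 1169.2068

Kővári–Sós–Turán: let r_1, ..., r_70 be the row sums and z = Σ r_i the total number of 1s. Each pair of columns can share at most one row with both entries 1 (else a 2×2 all-ones block appears), so Σ_i C(r_i, 2) ≤ C(136, 2) = 9180. By convexity Σ_i C(r_i, 2) ≥ 70·C(z/70, 2) = z(z − 70)/(2·70), giving z² − 70z − 70·136·135 ≤ 0 and hence z ≤ (1/2)[70 + √(4900 + 4·1285200)] = (1/2)[70 + √5145700] ≈ (1/2)(70 + 2268.4135) = 1169.2068.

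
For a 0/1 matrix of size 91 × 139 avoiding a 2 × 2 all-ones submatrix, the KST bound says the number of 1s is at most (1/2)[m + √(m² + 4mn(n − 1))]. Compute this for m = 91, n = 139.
z(91, 139; 2, 2) ≤ (1/2)[91 + √(91² + 4·91·139·138)] = (1/2)[91 + √6990529] = 1367.4804

Kővári–Sós–Turán: let r_1, ..., r_91 be the row sums and z = Σ r_i the total number of 1s. Each pair of columns can share at most one row with both entries 1 (else a 2×2 all-ones block appears), so Σ_i C(r_i, 2) ≤ C(139, 2) = 9591. By convexity Σ_i C(r_i, 2) ≥ 91·C(z/91, 2) = z(z − 91)/(2·91), giving z² − 91z − 91·139·138 ≤ 0 and hence z ≤ (1/2)[91 + √(8281 + 4·1745562)] = (1/2)[91 + √6990529] ≈ (1/2)(91 + 2643.9609) = 1367.4804.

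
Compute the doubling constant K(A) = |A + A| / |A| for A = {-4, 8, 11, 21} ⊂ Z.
K = |A + A| / |A| = 10/4 = 5/2

Enumerate A + A = {a + b : a, b ∈ A}. With |A| = 4, there are |A|^2 = 16 ordered sum pairs; collecting distinct values, A + A = {-8, 4, 7, 16, 17, 19, 22, 29, 32, 42}, so |A + A| = 10. Thus K = 10/4 = 5/2. For comparison, the minimum possible |A + A| over all 4-element sets is 2·4 − 1 = 7 (so min K = 7/4), attained only by arithmetic progressions.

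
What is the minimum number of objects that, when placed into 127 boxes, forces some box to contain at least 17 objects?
n = (17 − 1)·127 + 1 = 2033

By the generalised pigeonhole principle, to guarantee some box contains ≥ r objects we need more than (r − 1) · k objects total. Threshold: n = (r − 1) · k + 1. With r = 17 and k = 127: n = 16 · 127 + 1 = 2032 + 1 = 2033. For n = 2032 = 16 · 127, we can put exactly 16 objects in every box, avoiding 17 in any single one — so 2033 is tight.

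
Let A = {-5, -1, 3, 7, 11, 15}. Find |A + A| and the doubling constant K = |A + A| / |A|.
K = |A + A| / |A| = 11/6

Enumerate A + A = {a + b : a, b ∈ A}. With |A| = 6, there are |A|^2 = 36 ordered sum pairs; collecting distinct values, A + A = {-10, -6, -2, 2, 6, 10, 14, 18, 22, 26, 30}, so |A + A| = 11. Thus K = 11/6. Here |A + A| = 2|A| − 1 = 11, the minimum possible — so K = 11/6 is minimal, which holds iff A is an arithmetic progression.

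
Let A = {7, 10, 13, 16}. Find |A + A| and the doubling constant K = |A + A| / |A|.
K = |A + A| / |A| = 7/4

Enumerate A + A = {a + b : a, b ∈ A}. With |A| = 4, there are |A|^2 = 16 ordered sum pairs; collecting distinct values, A + A = {14, 17, 20, 23, 26, 29, 32}, so |A + A| = 7. Thus K = 7/4. Here |A + A| = 2|A| − 1 = 7, the minimum possible — so K = 7/4 is minimal, which holds iff A is an arithmetic progression.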